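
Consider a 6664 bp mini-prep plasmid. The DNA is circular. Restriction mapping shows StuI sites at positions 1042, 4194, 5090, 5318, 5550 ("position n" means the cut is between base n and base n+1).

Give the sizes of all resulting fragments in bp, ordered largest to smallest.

Circular molecule, 5 cuts → 5 fragments:
  4194 − 1042 = 3152 bp
  5090 − 4194 = 896 bp
  5318 − 5090 = 228 bp
  5550 − 5318 = 232 bp
  wrap: 6664 − 5550 + 1042 = 2156 bp
Sorted largest to smallest: 3152, 2156, 896, 232, 228 bp.

3152, 2156, 896, 232, 228 bp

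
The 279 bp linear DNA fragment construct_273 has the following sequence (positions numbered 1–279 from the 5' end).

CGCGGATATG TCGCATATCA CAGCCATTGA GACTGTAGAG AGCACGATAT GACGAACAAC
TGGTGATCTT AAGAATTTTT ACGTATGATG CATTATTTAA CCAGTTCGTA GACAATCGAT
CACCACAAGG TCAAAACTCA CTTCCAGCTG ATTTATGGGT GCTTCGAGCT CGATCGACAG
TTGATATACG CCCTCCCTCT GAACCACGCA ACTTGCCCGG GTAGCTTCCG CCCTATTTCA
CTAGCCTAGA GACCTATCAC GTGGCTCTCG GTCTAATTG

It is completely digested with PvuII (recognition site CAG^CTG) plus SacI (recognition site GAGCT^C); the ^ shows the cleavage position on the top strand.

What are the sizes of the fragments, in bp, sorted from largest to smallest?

147, 109, 23 bp

The PvuII site (CAGCTG) starts at position 145.
PvuII cuts after base 3 of each site, so after position 147.
The SacI site (GAGCTC) starts at position 166.
SacI cuts after base 5 of each site (before the last base), so after position 170.
Combined cut positions: 147, 170.
Linear molecule, 2 cuts → 3 fragments:
  1–147 → 147 bp
  148–170 → 23 bp
  171–279 → 109 bp
Sorted largest to smallest: 147, 109, 23 bp.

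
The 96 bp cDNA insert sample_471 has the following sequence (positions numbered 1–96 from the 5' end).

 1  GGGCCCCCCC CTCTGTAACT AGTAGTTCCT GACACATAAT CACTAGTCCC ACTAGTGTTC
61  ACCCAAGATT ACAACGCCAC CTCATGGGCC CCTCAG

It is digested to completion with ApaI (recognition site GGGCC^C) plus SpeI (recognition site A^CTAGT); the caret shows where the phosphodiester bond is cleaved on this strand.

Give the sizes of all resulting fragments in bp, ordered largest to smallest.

ApaI sites (GGGCCC) start at positions 1, 86.
ApaI cuts after base 5 of each site (before the last base), so after positions 5, 90.
SpeI sites (ACTAGT) start at positions 18, 42, 51.
SpeI cuts after the first base of each site, so after positions 18, 42, 51.
Combined cut positions: 5, 18, 42, 51, 90.
Linear molecule, 5 cuts → 6 fragments:
  1–5 → 5 bp
  6–18 → 13 bp
  19–42 → 24 bp
  43–51 → 9 bp
  52–90 → 39 bp
  91–96 → 6 bp
Sorted largest to smallest: 39, 24, 13, 9, 6, 5 bp.

39, 24, 13, 9, 6, 5 bp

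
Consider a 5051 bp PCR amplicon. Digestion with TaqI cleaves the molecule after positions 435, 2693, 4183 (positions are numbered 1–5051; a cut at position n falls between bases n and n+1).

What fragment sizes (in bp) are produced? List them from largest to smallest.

Linear molecule, 3 cuts → 4 fragments:
  435 − 0 = 435 bp
  2693 − 435 = 2258 bp
  4183 − 2693 = 1490 bp
  5051 − 4183 = 868 bp
Sorted largest to smallest: 2258, 1490, 868, 435 bp.

2258, 1490, 868, 435 bp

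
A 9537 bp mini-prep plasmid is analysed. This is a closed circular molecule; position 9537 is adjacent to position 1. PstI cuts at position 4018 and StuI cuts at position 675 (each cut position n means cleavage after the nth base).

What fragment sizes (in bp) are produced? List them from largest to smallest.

6194, 3343 bp

Combined cut positions (sorted): 675, 4018.
Circular molecule, 2 cuts → 2 fragments:
  4018 − 675 = 3343 bp
  wrap: 9537 − 4018 + 675 = 6194 bp
Sorted largest to smallest: 6194, 3343 bp.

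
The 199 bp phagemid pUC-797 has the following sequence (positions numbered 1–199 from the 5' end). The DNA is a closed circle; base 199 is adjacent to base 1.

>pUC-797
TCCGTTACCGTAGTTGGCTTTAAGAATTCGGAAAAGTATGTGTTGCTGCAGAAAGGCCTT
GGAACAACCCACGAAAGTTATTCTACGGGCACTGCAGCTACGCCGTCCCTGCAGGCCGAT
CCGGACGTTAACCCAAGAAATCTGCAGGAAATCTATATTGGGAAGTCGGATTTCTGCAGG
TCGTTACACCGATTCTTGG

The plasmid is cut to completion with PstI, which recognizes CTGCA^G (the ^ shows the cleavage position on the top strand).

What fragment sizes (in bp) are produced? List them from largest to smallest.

71, 46, 33, 32, 17 bp

PstI sites (CTGCAG) start at positions 46, 92, 109, 142, 174.
PstI cuts after base 5 of each site (before the last base), so after positions 50, 96, 113, 146, 178.
Circular molecule, 5 cuts → 5 fragments:
  51–96 → 46 bp
  97–113 → 17 bp
  114–146 → 33 bp
  147–178 → 32 bp
  179–199 then 1–50 → 21 + 50 = 71 bp
Sorted largest to smallest: 71, 46, 33, 32, 17 bp.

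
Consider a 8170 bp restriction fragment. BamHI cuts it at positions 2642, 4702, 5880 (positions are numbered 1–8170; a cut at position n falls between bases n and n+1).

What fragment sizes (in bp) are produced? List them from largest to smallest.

2642, 2290, 2060, 1178 bp

Linear molecule, 3 cuts → 4 fragments:
  2642 − 0 = 2642 bp
  4702 − 2642 = 2060 bp
  5880 − 4702 = 1178 bp
  8170 − 5880 = 2290 bp
Sorted largest to smallest: 2642, 2290, 2060, 1178 bp.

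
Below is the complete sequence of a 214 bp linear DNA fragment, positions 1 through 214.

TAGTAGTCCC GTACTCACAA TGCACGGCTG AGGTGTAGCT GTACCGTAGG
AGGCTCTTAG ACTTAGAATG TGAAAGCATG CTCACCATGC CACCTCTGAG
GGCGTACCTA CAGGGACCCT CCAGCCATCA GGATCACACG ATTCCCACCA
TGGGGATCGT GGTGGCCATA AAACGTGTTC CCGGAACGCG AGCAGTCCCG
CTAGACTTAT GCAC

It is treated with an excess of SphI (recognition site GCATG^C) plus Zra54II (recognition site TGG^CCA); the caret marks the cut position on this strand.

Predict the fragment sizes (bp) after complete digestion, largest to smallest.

85, 80, 49 bp

The SphI site (GCATGC) starts at position 76.
SphI cuts after base 5 of each site (before the last base), so after position 80.
The Zra54II site (TGGCCA) starts at position 163.
Zra54II cuts after base 3 of each site, so after position 165.
Combined cut positions: 80, 165.
Linear molecule, 2 cuts → 3 fragments:
  1–80 → 80 bp
  81–165 → 85 bp
  166–214 → 49 bp
Sorted largest to smallest: 85, 80, 49 bp.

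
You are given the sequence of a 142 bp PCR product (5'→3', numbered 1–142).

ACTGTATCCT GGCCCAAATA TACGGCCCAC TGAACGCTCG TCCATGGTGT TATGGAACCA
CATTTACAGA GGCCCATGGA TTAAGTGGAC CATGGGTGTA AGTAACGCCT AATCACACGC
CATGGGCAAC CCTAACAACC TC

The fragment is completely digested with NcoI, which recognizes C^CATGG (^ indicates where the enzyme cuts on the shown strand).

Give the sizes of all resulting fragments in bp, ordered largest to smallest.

42, 32, 30, 22, 16 bp

NcoI sites (CCATGG) start at positions 42, 74, 90, 120.
NcoI cuts after the first base of each site, so after positions 42, 74, 90, 120.
Linear molecule, 4 cuts → 5 fragments:
  1–42 → 42 bp
  43–74 → 32 bp
  75–90 → 16 bp
  91–120 → 30 bp
  121–142 → 22 bp
Sorted largest to smallest: 42, 32, 30, 22, 16 bp.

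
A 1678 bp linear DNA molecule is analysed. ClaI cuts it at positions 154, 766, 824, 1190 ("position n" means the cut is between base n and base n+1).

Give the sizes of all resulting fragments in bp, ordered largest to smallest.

Linear molecule, 4 cuts → 5 fragments:
  154 − 0 = 154 bp
  766 − 154 = 612 bp
  824 − 766 = 58 bp
  1190 − 824 = 366 bp
  1678 − 1190 = 488 bp
Sorted largest to smallest: 612, 488, 366, 154, 58 bp.

612, 488, 366, 154, 58 bp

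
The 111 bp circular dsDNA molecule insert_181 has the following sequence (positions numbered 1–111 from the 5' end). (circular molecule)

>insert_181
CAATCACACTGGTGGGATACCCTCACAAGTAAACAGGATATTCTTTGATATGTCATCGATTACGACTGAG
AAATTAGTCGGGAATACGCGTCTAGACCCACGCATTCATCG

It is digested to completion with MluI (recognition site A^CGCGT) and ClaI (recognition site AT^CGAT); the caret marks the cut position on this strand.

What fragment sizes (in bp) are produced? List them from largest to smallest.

81, 30 bp

The MluI site (ACGCGT) starts at position 86.
MluI cuts after the first base of each site, so after position 86.
The ClaI site (ATCGAT) starts at position 55.
ClaI cuts after base 2 of each site, so after position 56.
Combined cut positions: 56, 86.
Circular molecule, 2 cuts → 2 fragments:
  57–86 → 30 bp
  87–111 then 1–56 → 25 + 56 = 81 bp
Sorted largest to smallest: 81, 30 bp.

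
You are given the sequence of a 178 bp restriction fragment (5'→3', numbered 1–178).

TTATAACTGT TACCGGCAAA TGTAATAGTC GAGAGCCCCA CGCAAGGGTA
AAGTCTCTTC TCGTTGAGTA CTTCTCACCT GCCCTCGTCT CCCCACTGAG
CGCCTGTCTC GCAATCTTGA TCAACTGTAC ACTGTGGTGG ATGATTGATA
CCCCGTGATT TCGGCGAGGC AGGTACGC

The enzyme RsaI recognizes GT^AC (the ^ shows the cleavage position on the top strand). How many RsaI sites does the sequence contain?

3

GTAC occurs starting at positions 68, 127, 173.
RsaI cuts at 3 sites.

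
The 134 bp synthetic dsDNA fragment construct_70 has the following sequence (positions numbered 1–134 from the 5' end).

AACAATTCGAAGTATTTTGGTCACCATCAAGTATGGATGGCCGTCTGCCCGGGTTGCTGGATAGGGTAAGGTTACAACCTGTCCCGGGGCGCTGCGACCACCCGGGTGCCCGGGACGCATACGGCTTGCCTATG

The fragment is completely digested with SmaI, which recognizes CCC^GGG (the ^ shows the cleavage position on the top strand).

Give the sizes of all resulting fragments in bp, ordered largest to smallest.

50, 35, 23, 18, 8 bp

SmaI sites (CCCGGG) start at positions 48, 83, 101, 109.
SmaI cuts after base 3 of each site, so after positions 50, 85, 103, 111.
Linear molecule, 4 cuts → 5 fragments:
  1–50 → 50 bp
  51–85 → 35 bp
  86–103 → 18 bp
  104–111 → 8 bp
  112–134 → 23 bp
Sorted largest to smallest: 50, 35, 23, 18, 8 bp.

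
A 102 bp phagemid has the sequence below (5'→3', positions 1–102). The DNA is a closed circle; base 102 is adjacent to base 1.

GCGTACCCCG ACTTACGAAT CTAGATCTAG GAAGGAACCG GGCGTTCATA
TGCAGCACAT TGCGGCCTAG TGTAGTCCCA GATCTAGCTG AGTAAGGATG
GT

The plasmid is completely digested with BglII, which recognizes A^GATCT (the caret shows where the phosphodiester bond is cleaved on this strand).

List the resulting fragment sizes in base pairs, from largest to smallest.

57, 45 bp

BglII sites (AGATCT) start at positions 23, 80.
BglII cuts after the first base of each site, so after positions 23, 80.
Circular molecule, 2 cuts → 2 fragments:
  24–80 → 57 bp
  81–102 then 1–23 → 22 + 23 = 45 bp
Sorted largest to smallest: 57, 45 bp.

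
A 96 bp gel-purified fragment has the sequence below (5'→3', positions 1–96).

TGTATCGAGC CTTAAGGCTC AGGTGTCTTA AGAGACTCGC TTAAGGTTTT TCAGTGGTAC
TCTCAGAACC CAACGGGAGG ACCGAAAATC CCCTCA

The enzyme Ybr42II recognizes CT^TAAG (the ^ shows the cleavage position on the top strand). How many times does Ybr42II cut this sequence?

CTTAAG occurs starting at positions 11, 27, 40.
Ybr42II cuts at 3 sites.

3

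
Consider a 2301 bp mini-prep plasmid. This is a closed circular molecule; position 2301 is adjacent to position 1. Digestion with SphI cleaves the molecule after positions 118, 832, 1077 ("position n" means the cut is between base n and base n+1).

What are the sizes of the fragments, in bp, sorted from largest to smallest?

Circular molecule, 3 cuts → 3 fragments:
  832 − 118 = 714 bp
  1077 − 832 = 245 bp
  wrap: 2301 − 1077 + 118 = 1342 bp
Sorted largest to smallest: 1342, 714, 245 bp.

1342, 714, 245 bp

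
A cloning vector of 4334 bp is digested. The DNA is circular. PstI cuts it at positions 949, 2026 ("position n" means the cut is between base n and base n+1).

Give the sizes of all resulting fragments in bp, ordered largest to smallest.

Circular molecule, 2 cuts → 2 fragments:
  2026 − 949 = 1077 bp
  wrap: 4334 − 2026 + 949 = 3257 bp
Sorted largest to smallest: 3257, 1077 bp.

3257, 1077 bp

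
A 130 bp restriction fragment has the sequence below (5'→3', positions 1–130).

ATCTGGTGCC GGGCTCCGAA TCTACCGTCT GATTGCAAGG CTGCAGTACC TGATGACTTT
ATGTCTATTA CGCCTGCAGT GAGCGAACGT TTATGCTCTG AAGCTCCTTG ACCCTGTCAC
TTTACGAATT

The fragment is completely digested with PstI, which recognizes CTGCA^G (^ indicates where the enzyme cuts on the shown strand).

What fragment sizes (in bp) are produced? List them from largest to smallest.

PstI sites (CTGCAG) start at positions 41, 74.
PstI cuts after base 5 of each site (before the last base), so after positions 45, 78.
Linear molecule, 2 cuts → 3 fragments:
  1–45 → 45 bp
  46–78 → 33 bp
  79–130 → 52 bp
Sorted largest to smallest: 52, 45, 33 bp.

52, 45, 33 bp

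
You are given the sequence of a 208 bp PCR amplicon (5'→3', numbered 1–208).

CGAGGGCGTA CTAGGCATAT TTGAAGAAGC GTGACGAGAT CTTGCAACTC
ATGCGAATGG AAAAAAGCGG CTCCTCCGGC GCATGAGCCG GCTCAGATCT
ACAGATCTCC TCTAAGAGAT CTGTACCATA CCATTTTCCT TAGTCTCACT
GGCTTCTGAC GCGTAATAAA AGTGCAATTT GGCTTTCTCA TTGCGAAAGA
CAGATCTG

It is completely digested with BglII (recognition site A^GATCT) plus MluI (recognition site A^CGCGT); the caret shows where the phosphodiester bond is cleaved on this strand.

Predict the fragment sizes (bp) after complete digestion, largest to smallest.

58, 43, 42, 37, 14, 8, 6 bp

BglII sites (AGATCT) start at positions 37, 95, 103, 117, 202.
BglII cuts after the first base of each site, so after positions 37, 95, 103, 117, 202.
The MluI site (ACGCGT) starts at position 159.
MluI cuts after the first base of each site, so after position 159.
Combined cut positions: 37, 95, 103, 117, 159, 202.
Linear molecule, 6 cuts → 7 fragments:
  1–37 → 37 bp
  38–95 → 58 bp
  96–103 → 8 bp
  104–117 → 14 bp
  118–159 → 42 bp
  160–202 → 43 bp
  203–208 → 6 bp
Sorted largest to smallest: 58, 43, 42, 37, 14, 8, 6 bp.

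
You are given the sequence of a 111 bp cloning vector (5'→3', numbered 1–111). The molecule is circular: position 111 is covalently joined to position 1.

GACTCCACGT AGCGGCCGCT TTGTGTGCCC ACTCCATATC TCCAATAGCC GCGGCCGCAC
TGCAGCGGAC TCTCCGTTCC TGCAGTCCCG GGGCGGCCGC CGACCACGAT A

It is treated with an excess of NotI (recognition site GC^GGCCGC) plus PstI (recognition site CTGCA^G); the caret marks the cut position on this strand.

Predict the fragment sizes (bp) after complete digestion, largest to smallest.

NotI sites (GCGGCCGC) start at positions 12, 51, 93.
NotI cuts after base 2 of each site, so after positions 13, 52, 94.
PstI sites (CTGCAG) start at positions 60, 80.
PstI cuts after base 5 of each site (before the last base), so after positions 64, 84.
Combined cut positions: 13, 52, 64, 84, 94.
Circular molecule, 5 cuts → 5 fragments:
  14–52 → 39 bp
  53–64 → 12 bp
  65–84 → 20 bp
  85–94 → 10 bp
  95–111 then 1–13 → 17 + 13 = 30 bp
Sorted largest to smallest: 39, 30, 20, 12, 10 bp.

39, 30, 20, 12, 10 bp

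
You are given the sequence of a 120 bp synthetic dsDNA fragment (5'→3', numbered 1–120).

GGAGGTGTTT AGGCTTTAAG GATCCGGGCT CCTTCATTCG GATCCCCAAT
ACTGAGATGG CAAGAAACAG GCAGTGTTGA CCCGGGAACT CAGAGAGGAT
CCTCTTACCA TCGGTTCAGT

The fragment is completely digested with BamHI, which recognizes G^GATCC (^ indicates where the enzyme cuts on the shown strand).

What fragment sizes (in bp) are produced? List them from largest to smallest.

BamHI sites (GGATCC) start at positions 20, 40, 97.
BamHI cuts after the first base of each site, so after positions 20, 40, 97.
Linear molecule, 3 cuts → 4 fragments:
  1–20 → 20 bp
  21–40 → 20 bp
  41–97 → 57 bp
  98–120 → 23 bp
Sorted largest to smallest: 57, 23, 20, 20 bp.

57, 23, 20, 20 bp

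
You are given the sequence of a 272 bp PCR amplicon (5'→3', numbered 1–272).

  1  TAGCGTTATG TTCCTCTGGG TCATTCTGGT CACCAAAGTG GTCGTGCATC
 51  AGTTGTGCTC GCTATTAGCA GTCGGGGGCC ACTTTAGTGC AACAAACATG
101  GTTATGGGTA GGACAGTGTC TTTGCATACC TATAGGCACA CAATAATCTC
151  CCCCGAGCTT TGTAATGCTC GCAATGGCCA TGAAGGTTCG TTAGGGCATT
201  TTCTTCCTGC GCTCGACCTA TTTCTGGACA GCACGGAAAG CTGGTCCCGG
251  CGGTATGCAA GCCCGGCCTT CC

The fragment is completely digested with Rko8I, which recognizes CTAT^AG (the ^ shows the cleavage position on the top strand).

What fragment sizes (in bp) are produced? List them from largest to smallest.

The Rko8I site (CTATAG) starts at position 130.
Rko8I cuts after base 4 of each site, so after position 133.
Linear molecule, 1 cut → 2 fragments:
  1–133 → 133 bp
  134–272 → 139 bp
Sorted largest to smallest: 139, 133 bp.

139, 133 bp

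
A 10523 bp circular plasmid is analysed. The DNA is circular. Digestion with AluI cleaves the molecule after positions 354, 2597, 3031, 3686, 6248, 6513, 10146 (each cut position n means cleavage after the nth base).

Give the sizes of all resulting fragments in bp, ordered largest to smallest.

Circular molecule, 7 cuts → 7 fragments:
  2597 − 354 = 2243 bp
  3031 − 2597 = 434 bp
  3686 − 3031 = 655 bp
  6248 − 3686 = 2562 bp
  6513 − 6248 = 265 bp
  10146 − 6513 = 3633 bp
  wrap: 10523 − 10146 + 354 = 731 bp
Sorted largest to smallest: 3633, 2562, 2243, 731, 655, 434, 265 bp.

3633, 2562, 2243, 731, 655, 434, 265 bp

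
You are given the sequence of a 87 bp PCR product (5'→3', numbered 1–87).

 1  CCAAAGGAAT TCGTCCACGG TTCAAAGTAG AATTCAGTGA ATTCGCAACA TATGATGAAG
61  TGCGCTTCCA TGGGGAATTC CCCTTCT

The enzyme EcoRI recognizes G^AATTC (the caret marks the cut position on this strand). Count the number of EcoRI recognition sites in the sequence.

GAATTC occurs starting at positions 7, 30, 39, 75.
EcoRI cuts at 4 sites.

4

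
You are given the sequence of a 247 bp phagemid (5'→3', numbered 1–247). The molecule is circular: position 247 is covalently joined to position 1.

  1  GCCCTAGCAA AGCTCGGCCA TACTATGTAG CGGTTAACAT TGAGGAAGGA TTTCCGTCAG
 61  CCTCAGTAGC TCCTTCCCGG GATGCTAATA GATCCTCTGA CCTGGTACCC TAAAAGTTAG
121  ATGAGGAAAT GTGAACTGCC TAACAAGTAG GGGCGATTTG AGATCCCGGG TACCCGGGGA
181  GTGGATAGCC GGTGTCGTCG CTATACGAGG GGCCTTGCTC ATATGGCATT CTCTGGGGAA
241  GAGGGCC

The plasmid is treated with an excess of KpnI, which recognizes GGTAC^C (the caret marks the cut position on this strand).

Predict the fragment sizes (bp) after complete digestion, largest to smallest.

182, 65 bp

KpnI sites (GGTACC) start at positions 104, 169.
KpnI cuts after base 5 of each site (before the last base), so after positions 108, 173.
Circular molecule, 2 cuts → 2 fragments:
  109–173 → 65 bp
  174–247 then 1–108 → 74 + 108 = 182 bp
Sorted largest to smallest: 182, 65 bp.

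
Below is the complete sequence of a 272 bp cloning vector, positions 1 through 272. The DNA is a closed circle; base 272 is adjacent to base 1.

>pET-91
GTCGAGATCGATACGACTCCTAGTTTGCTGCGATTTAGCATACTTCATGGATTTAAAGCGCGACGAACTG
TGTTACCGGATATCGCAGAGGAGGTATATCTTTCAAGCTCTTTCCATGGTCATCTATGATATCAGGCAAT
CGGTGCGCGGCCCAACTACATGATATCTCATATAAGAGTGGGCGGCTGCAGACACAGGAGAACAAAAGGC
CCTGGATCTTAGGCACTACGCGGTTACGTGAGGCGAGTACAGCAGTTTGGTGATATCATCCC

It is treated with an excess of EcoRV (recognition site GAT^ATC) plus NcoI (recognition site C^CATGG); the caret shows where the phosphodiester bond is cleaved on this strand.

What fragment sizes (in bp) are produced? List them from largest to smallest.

100, 89, 34, 33, 16 bp

EcoRV sites (GATATC) start at positions 79, 128, 162, 262.
EcoRV cuts after base 3 of each site, so after positions 81, 130, 164, 264.
The NcoI site (CCATGG) starts at position 114.
NcoI cuts after the first base of each site, so after position 114.
Combined cut positions: 81, 114, 130, 164, 264.
Circular molecule, 5 cuts → 5 fragments:
  82–114 → 33 bp
  115–130 → 16 bp
  131–164 → 34 bp
  165–264 → 100 bp
  265–272 then 1–81 → 8 + 81 = 89 bp
Sorted largest to smallest: 100, 89, 34, 33, 16 bp.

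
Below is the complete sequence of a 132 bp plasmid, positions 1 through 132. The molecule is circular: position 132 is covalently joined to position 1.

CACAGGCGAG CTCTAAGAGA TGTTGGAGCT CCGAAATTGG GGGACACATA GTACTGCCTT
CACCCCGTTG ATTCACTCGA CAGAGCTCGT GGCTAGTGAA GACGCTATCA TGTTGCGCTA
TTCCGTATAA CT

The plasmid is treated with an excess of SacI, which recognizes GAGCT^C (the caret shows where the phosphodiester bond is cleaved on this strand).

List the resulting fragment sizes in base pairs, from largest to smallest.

SacI sites (GAGCTC) start at positions 8, 26, 83.
SacI cuts after base 5 of each site (before the last base), so after positions 12, 30, 87.
Circular molecule, 3 cuts → 3 fragments:
  13–30 → 18 bp
  31–87 → 57 bp
  88–132 then 1–12 → 45 + 12 = 57 bp
Sorted largest to smallest: 57, 57, 18 bp.

57, 57, 18 bp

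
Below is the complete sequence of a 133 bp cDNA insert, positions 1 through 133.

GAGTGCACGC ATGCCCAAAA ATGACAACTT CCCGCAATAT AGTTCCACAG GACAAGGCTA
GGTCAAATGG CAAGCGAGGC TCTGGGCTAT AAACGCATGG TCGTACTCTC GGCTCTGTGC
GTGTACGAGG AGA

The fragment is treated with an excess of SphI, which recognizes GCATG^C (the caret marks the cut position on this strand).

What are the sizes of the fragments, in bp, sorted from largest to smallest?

120, 13 bp

The SphI site (GCATGC) starts at position 9.
SphI cuts after base 5 of each site (before the last base), so after position 13.
Linear molecule, 1 cut → 2 fragments:
  1–13 → 13 bp
  14–133 → 120 bp
Sorted largest to smallest: 120, 13 bp.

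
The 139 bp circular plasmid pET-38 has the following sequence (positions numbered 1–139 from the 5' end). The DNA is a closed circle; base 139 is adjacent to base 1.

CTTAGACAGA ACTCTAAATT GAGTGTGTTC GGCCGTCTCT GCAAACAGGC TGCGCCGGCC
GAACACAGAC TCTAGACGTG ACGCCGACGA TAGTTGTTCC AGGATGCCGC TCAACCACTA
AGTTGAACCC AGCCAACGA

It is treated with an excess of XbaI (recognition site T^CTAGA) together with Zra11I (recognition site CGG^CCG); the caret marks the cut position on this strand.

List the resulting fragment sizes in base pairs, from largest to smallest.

100, 26, 13 bp

The XbaI site (TCTAGA) starts at position 71.
XbaI cuts after the first base of each site, so after position 71.
Zra11I sites (CGGCCG) start at positions 30, 56.
Zra11I cuts after base 3 of each site, so after positions 32, 58.
Combined cut positions: 32, 58, 71.
Circular molecule, 3 cuts → 3 fragments:
  33–58 → 26 bp
  59–71 → 13 bp
  72–139 then 1–32 → 68 + 32 = 100 bp
Sorted largest to smallest: 100, 26, 13 bp.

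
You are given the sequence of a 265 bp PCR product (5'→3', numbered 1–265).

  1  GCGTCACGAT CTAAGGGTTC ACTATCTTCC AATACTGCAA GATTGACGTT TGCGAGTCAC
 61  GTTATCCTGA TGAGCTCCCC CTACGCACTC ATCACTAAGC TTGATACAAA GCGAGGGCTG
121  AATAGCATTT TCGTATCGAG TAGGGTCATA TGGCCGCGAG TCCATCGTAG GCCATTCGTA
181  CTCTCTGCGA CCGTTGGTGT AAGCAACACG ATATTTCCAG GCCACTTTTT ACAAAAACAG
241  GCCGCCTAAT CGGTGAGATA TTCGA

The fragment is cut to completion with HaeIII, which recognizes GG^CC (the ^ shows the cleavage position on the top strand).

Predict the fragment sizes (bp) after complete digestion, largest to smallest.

HaeIII sites (GGCC) start at positions 152, 170, 220, 240.
HaeIII cuts after base 2 of each site, so after positions 153, 171, 221, 241.
Linear molecule, 4 cuts → 5 fragments:
  1–153 → 153 bp
  154–171 → 18 bp
  172–221 → 50 bp
  222–241 → 20 bp
  242–265 → 24 bp
Sorted largest to smallest: 153, 50, 24, 20, 18 bp.

153, 50, 24, 20, 18 bp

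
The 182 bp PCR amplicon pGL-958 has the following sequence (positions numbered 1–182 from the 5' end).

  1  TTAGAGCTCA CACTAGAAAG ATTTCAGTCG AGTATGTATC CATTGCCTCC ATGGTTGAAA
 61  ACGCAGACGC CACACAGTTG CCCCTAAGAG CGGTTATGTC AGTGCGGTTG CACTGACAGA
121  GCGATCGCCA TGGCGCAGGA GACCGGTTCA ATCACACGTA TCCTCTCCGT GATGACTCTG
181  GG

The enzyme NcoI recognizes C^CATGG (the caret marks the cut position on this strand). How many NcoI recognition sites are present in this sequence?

CCATGG occurs starting at positions 49, 128.
NcoI cuts at 2 sites.

2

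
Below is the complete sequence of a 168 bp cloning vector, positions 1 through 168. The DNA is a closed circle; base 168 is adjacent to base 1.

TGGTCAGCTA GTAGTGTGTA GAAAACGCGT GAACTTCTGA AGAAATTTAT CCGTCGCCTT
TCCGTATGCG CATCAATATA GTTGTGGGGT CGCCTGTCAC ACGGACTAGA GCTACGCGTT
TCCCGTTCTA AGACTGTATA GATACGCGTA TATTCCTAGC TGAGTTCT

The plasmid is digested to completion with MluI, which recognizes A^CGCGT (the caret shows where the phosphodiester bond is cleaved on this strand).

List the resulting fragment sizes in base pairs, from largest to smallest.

89, 49, 30 bp

MluI sites (ACGCGT) start at positions 25, 114, 144.
MluI cuts after the first base of each site, so after positions 25, 114, 144.
Circular molecule, 3 cuts → 3 fragments:
  26–114 → 89 bp
  115–144 → 30 bp
  145–168 then 1–25 → 24 + 25 = 49 bp
Sorted largest to smallest: 89, 49, 30 bp.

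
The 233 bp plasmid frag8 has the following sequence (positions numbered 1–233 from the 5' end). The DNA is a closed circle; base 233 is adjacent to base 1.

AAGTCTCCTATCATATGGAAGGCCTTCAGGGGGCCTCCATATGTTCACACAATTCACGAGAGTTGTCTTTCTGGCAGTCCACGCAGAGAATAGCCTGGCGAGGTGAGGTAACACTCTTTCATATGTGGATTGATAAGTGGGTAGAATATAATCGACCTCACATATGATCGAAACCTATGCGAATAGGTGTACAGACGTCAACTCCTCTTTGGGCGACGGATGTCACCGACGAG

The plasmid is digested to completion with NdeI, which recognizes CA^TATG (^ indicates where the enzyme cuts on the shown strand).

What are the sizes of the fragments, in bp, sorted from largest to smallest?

84, 82, 41, 26 bp

NdeI sites (CATATG) start at positions 12, 38, 120, 161.
NdeI cuts after base 2 of each site, so after positions 13, 39, 121, 162.
Circular molecule, 4 cuts → 4 fragments:
  14–39 → 26 bp
  40–121 → 82 bp
  122–162 → 41 bp
  163–233 then 1–13 → 71 + 13 = 84 bp
Sorted largest to smallest: 84, 82, 41, 26 bp.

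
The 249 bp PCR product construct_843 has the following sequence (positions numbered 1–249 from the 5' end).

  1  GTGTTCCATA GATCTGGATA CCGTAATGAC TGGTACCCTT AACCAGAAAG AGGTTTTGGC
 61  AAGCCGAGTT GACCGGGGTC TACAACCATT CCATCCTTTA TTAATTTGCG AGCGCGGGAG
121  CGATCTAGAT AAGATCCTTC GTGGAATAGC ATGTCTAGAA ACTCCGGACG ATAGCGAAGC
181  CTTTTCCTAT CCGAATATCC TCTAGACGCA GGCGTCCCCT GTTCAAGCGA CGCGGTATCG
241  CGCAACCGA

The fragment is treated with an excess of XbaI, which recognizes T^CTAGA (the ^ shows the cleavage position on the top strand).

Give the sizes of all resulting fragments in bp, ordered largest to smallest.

XbaI sites (TCTAGA) start at positions 124, 154, 201.
XbaI cuts after the first base of each site, so after positions 124, 154, 201.
Linear molecule, 3 cuts → 4 fragments:
  1–124 → 124 bp
  125–154 → 30 bp
  155–201 → 47 bp
  202–249 → 48 bp
Sorted largest to smallest: 124, 48, 47, 30 bp.

124, 48, 47, 30 bp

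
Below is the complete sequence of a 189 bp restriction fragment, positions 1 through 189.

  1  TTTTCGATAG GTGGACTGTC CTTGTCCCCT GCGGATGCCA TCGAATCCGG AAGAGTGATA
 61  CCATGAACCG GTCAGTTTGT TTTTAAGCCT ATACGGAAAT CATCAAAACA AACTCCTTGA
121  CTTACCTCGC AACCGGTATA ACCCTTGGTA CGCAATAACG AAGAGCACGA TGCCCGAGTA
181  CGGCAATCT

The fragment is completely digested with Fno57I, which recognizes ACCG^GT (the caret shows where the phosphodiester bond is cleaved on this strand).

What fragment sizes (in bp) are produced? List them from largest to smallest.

Fno57I sites (ACCGGT) start at positions 67, 132.
Fno57I cuts after base 4 of each site, so after positions 70, 135.
Linear molecule, 2 cuts → 3 fragments:
  1–70 → 70 bp
  71–135 → 65 bp
  136–189 → 54 bp
Sorted largest to smallest: 70, 65, 54 bp.

70, 65, 54 bp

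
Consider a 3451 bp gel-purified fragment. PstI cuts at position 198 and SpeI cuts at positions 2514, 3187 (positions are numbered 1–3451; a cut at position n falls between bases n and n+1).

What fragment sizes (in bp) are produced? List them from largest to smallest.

2316, 673, 264, 198 bp

Combined cut positions (sorted): 198, 2514, 3187.
Linear molecule, 3 cuts → 4 fragments:
  198 − 0 = 198 bp
  2514 − 198 = 2316 bp
  3187 − 2514 = 673 bp
  3451 − 3187 = 264 bp
Sorted largest to smallest: 2316, 673, 264, 198 bp.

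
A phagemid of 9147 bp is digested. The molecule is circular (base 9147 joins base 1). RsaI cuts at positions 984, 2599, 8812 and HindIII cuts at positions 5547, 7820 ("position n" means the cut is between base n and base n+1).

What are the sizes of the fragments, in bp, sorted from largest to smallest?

Combined cut positions (sorted): 984, 2599, 5547, 7820, 8812.
Circular molecule, 5 cuts → 5 fragments:
  2599 − 984 = 1615 bp
  5547 − 2599 = 2948 bp
  7820 − 5547 = 2273 bp
  8812 − 7820 = 992 bp
  wrap: 9147 − 8812 + 984 = 1319 bp
Sorted largest to smallest: 2948, 2273, 1615, 1319, 992 bp.

2948, 2273, 1615, 1319, 992 bp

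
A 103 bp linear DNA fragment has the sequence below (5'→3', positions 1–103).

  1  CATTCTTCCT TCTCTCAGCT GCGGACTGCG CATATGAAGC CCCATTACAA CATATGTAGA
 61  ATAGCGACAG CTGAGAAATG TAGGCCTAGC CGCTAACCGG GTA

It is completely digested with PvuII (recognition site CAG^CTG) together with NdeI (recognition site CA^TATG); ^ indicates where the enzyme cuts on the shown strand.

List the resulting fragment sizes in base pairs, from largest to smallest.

33, 20, 18, 18, 14 bp

PvuII sites (CAGCTG) start at positions 16, 68.
PvuII cuts after base 3 of each site, so after positions 18, 70.
NdeI sites (CATATG) start at positions 31, 51.
NdeI cuts after base 2 of each site, so after positions 32, 52.
Combined cut positions: 18, 32, 52, 70.
Linear molecule, 4 cuts → 5 fragments:
  1–18 → 18 bp
  19–32 → 14 bp
  33–52 → 20 bp
  53–70 → 18 bp
  71–103 → 33 bp
Sorted largest to smallest: 33, 20, 18, 18, 14 bp.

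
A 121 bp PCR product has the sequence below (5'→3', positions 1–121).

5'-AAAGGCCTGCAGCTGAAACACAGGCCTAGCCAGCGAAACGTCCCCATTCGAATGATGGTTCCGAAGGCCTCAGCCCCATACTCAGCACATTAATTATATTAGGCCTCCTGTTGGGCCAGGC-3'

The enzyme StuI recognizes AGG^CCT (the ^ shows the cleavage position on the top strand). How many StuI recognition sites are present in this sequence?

AGGCCT occurs starting at positions 3, 22, 65, 101.
StuI cuts at 4 sites.

4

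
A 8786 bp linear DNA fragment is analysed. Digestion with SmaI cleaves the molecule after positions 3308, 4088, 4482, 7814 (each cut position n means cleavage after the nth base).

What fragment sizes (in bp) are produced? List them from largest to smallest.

Linear molecule, 4 cuts → 5 fragments:
  3308 − 0 = 3308 bp
  4088 − 3308 = 780 bp
  4482 − 4088 = 394 bp
  7814 − 4482 = 3332 bp
  8786 − 7814 = 972 bp
Sorted largest to smallest: 3332, 3308, 972, 780, 394 bp.

3332, 3308, 972, 780, 394 bp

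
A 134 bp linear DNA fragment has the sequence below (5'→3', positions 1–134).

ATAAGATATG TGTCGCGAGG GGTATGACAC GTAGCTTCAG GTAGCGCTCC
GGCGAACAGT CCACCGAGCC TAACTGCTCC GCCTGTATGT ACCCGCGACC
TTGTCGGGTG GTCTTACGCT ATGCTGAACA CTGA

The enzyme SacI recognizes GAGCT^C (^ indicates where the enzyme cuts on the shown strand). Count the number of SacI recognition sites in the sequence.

0

No occurrence of GAGCTC is present in the sequence.
SacI does not cut: 0 sites.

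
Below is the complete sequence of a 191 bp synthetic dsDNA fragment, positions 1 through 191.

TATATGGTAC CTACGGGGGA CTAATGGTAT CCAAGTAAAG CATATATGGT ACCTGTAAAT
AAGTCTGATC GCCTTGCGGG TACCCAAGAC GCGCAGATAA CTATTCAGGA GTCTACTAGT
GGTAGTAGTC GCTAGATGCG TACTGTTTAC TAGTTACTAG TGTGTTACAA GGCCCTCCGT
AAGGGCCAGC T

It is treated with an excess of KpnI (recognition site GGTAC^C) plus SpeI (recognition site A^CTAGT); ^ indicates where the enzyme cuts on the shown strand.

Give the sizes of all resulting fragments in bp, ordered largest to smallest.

KpnI sites (GGTACC) start at positions 6, 48, 79.
KpnI cuts after base 5 of each site (before the last base), so after positions 10, 52, 83.
SpeI sites (ACTAGT) start at positions 115, 149, 156.
SpeI cuts after the first base of each site, so after positions 115, 149, 156.
Combined cut positions: 10, 52, 83, 115, 149, 156.
Linear molecule, 6 cuts → 7 fragments:
  1–10 → 10 bp
  11–52 → 42 bp
  53–83 → 31 bp
  84–115 → 32 bp
  116–149 → 34 bp
  150–156 → 7 bp
  157–191 → 35 bp
Sorted largest to smallest: 42, 35, 34, 32, 31, 10, 7 bp.

42, 35, 34, 32, 31, 10, 7 bp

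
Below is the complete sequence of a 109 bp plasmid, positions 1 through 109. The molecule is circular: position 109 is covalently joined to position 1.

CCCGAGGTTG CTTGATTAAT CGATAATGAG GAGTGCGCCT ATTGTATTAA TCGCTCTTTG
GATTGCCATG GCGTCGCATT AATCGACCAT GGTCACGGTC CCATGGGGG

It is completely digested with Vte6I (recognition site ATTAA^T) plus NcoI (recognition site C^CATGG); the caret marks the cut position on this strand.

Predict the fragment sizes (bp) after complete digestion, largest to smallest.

31, 27, 16, 16, 14, 5 bp

Vte6I sites (ATTAAT) start at positions 15, 46, 78.
Vte6I cuts after base 5 of each site (before the last base), so after positions 19, 50, 82.
NcoI sites (CCATGG) start at positions 66, 87, 101.
NcoI cuts after the first base of each site, so after positions 66, 87, 101.
Combined cut positions: 19, 50, 66, 82, 87, 101.
Circular molecule, 6 cuts → 6 fragments:
  20–50 → 31 bp
  51–66 → 16 bp
  67–82 → 16 bp
  83–87 → 5 bp
  88–101 → 14 bp
  102–109 then 1–19 → 8 + 19 = 27 bp
Sorted largest to smallest: 31, 27, 16, 16, 14, 5 bp.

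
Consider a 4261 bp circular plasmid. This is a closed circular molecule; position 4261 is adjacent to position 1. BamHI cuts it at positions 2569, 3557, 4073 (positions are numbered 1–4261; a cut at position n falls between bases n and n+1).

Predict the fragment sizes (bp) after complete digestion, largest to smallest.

2757, 988, 516 bp

Circular molecule, 3 cuts → 3 fragments:
  3557 − 2569 = 988 bp
  4073 − 3557 = 516 bp
  wrap: 4261 − 4073 + 2569 = 2757 bp
Sorted largest to smallest: 2757, 988, 516 bp.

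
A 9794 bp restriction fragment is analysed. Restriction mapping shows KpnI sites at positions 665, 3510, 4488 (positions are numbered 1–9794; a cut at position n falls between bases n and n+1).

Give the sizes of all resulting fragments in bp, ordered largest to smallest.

5306, 2845, 978, 665 bp

Linear molecule, 3 cuts → 4 fragments:
  665 − 0 = 665 bp
  3510 − 665 = 2845 bp
  4488 − 3510 = 978 bp
  9794 − 4488 = 5306 bp
Sorted largest to smallest: 5306, 2845, 978, 665 bp.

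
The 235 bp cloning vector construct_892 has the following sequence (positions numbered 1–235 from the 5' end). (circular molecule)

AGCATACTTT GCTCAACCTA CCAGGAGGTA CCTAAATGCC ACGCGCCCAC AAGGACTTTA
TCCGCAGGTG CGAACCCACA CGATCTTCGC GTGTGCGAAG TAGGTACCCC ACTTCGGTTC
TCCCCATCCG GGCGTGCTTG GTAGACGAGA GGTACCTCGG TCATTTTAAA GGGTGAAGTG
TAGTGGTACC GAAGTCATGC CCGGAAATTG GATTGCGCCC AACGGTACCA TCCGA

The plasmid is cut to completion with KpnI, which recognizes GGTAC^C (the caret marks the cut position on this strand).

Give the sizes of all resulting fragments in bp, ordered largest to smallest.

76, 48, 39, 38, 34 bp

KpnI sites (GGTACC) start at positions 27, 103, 151, 185, 224.
KpnI cuts after base 5 of each site (before the last base), so after positions 31, 107, 155, 189, 228.
Circular molecule, 5 cuts → 5 fragments:
  32–107 → 76 bp
  108–155 → 48 bp
  156–189 → 34 bp
  190–228 → 39 bp
  229–235 then 1–31 → 7 + 31 = 38 bp
Sorted largest to smallest: 76, 48, 39, 38, 34 bp.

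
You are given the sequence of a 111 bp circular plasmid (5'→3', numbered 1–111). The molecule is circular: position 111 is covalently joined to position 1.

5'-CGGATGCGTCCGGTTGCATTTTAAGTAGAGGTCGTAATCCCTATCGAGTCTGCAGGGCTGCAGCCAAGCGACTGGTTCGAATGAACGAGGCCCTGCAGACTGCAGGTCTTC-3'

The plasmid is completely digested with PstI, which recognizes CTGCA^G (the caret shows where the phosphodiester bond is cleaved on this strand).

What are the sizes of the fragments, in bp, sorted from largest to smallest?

61, 35, 8, 7 bp

PstI sites (CTGCAG) start at positions 50, 58, 93, 100.
PstI cuts after base 5 of each site (before the last base), so after positions 54, 62, 97, 104.
Circular molecule, 4 cuts → 4 fragments:
  55–62 → 8 bp
  63–97 → 35 bp
  98–104 → 7 bp
  105–111 then 1–54 → 7 + 54 = 61 bp
Sorted largest to smallest: 61, 35, 8, 7 bp.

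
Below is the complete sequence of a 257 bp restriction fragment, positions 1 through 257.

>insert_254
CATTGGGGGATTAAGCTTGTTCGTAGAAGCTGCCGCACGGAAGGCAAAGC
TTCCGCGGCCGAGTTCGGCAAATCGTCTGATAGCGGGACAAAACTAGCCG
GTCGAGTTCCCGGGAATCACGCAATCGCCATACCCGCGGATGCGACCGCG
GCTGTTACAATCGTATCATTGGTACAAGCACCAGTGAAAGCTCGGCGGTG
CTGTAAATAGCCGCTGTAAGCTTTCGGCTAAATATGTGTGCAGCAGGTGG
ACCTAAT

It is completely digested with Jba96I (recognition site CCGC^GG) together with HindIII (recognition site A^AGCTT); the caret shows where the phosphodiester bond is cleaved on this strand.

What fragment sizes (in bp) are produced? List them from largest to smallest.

Jba96I sites (CCGCGG) start at positions 53, 134, 146.
Jba96I cuts after base 4 of each site, so after positions 56, 137, 149.
HindIII sites (AAGCTT) start at positions 13, 47, 218.
HindIII cuts after the first base of each site, so after positions 13, 47, 218.
Combined cut positions: 13, 47, 56, 137, 149, 218.
Linear molecule, 6 cuts → 7 fragments:
  1–13 → 13 bp
  14–47 → 34 bp
  48–56 → 9 bp
  57–137 → 81 bp
  138–149 → 12 bp
  150–218 → 69 bp
  219–257 → 39 bp
Sorted largest to smallest: 81, 69, 39, 34, 13, 12, 9 bp.

81, 69, 39, 34, 13, 12, 9 bp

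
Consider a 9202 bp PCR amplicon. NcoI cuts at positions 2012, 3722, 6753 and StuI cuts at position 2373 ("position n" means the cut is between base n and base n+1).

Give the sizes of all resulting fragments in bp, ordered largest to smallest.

3031, 2449, 2012, 1349, 361 bp

Combined cut positions (sorted): 2012, 2373, 3722, 6753.
Linear molecule, 4 cuts → 5 fragments:
  2012 − 0 = 2012 bp
  2373 − 2012 = 361 bp
  3722 − 2373 = 1349 bp
  6753 − 3722 = 3031 bp
  9202 − 6753 = 2449 bp
Sorted largest to smallest: 3031, 2449, 2012, 1349, 361 bp.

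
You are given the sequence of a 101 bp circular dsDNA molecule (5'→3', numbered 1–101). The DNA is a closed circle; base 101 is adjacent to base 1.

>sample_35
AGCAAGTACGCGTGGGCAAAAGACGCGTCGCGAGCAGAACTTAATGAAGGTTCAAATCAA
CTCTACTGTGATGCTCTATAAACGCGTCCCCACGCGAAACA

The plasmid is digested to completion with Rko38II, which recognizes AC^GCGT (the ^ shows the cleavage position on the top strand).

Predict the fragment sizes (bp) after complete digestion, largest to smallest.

59, 27, 15 bp

Rko38II sites (ACGCGT) start at positions 8, 23, 82.
Rko38II cuts after base 2 of each site, so after positions 9, 24, 83.
Circular molecule, 3 cuts → 3 fragments:
  10–24 → 15 bp
  25–83 → 59 bp
  84–101 then 1–9 → 18 + 9 = 27 bp
Sorted largest to smallest: 59, 27, 15 bp.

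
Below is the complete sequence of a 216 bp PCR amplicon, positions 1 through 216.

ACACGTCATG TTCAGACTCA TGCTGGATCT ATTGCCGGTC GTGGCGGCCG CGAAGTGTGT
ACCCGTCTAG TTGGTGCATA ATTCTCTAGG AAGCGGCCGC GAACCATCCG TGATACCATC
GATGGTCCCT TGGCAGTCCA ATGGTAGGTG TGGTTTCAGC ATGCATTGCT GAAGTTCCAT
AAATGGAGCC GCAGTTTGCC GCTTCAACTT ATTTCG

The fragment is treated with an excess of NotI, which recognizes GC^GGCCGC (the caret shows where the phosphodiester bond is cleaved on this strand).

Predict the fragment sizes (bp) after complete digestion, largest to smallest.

NotI sites (GCGGCCGC) start at positions 44, 93.
NotI cuts after base 2 of each site, so after positions 45, 94.
Linear molecule, 2 cuts → 3 fragments:
  1–45 → 45 bp
  46–94 → 49 bp
  95–216 → 122 bp
Sorted largest to smallest: 122, 49, 45 bp.

122, 49, 45 bp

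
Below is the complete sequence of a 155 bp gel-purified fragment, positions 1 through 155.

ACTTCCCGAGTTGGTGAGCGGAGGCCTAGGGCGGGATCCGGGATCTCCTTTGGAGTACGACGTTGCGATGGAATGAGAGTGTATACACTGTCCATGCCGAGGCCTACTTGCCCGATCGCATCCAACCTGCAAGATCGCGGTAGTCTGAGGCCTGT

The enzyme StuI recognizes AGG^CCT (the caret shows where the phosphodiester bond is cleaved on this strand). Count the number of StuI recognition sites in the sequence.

AGGCCT occurs starting at positions 22, 100, 148.
StuI cuts at 3 sites.

3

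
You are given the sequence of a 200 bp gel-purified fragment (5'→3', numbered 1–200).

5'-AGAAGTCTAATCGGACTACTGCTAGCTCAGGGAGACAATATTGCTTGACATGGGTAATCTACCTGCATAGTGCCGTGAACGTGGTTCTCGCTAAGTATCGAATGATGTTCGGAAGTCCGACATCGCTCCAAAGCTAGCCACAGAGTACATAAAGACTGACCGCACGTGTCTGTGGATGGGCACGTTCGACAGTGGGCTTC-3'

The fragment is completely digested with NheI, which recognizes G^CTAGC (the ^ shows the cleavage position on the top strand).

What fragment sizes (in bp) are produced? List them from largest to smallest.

112, 67, 21 bp

NheI sites (GCTAGC) start at positions 21, 133.
NheI cuts after the first base of each site, so after positions 21, 133.
Linear molecule, 2 cuts → 3 fragments:
  1–21 → 21 bp
  22–133 → 112 bp
  134–200 → 67 bp
Sorted largest to smallest: 112, 67, 21 bp.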